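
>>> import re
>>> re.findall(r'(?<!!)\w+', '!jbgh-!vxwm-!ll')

A negative assertion filters positions out without eating any characters.
With no groups in the pattern, `findall` gives back each whole match — 3 here.

['bgh', 'xwm', 'l']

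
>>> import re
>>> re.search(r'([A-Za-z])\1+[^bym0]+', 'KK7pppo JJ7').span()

(0, 11)

A backreference is literal: `\1` must see the identical characters the first group matched.
`re.search` tries every starting position until one works.
The match spans [0:11] → 'KK7pppo JJ7'.
Captured: group 1 = 'K'.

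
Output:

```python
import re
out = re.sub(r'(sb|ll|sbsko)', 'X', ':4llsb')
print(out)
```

:4XX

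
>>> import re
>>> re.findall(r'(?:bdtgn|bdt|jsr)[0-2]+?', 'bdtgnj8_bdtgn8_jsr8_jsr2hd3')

['jsr2']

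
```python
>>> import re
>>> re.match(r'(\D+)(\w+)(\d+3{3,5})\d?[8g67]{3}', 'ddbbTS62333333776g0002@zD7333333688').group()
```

`match` is anchored at position 0; if the pattern doesn't fit there, it returns None.
The match spans [0:18] → 'ddbbTS62333333776g'.

'ddbbTS62333333776g'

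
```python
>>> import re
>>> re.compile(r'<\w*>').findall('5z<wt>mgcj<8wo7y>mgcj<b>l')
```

['<wt>', '<8wo7y>', '<b>']

Since nothing is captured, `findall` lists the 3 matched substrings directly.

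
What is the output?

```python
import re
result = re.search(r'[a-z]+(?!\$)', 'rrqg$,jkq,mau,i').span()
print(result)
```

(0, 3)

The negative lookaround is zero-width — it rules out positions where the adjacent text would match, without consuming anything.
`re.search` scans for the first position where the pattern succeeds.
The match spans [0:3] → 'rrq'.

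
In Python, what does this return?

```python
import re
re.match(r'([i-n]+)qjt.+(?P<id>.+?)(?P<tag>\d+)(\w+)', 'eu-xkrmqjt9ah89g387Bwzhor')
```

None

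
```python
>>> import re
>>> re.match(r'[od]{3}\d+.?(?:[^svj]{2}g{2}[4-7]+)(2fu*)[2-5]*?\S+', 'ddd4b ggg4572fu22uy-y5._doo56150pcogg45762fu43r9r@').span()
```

(0, 50)

`re.match` won't scan ahead — the pattern has to work from the very first character.
The match spans [0:50] → 'ddd4b ggg4572fu22uy-y5._doo56150pcogg45762fu43r9r@'.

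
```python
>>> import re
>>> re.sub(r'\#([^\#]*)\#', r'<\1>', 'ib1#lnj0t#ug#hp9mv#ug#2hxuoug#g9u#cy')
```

'ib1<lnj0t>ug<hp9mv>ug<2hxuoug>g9u#cy'

Matches: at [3:10] → '#lnj0t#'; at [12:19] → '#hp9mv#'; at [21:30] → '#2hxuoug#'.
The replacement refers to a captured group, so each match is rewritten using its own captured text.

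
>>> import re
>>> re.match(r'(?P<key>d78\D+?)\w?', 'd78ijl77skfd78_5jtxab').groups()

The match spans [0:5] → 'd78ij'.
Captured: group 1 = 'd78i'.

('d78i',)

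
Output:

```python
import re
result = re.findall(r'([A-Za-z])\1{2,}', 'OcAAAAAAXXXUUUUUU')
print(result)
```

`\1` is not a pattern — it's the concrete string captured by group 1, re-applied verbatim.
Scanning left to right: at [2:8] match 'AAAAAA', group 1 = 'A'; at [8:11] match 'XXX', group 1 = 'X'; at [11:17] match 'UUUUUU', group 1 = 'U'.
Because there's exactly one group, `findall` drops the full match and keeps group 1 from each hit.

['A', 'X', 'U']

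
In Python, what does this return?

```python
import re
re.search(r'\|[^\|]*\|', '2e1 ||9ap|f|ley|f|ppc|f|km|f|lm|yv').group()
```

'||'

Unlike `match`, `search` isn't anchored — it looks for the pattern anywhere in the string.
The match spans [4:6] → '||'.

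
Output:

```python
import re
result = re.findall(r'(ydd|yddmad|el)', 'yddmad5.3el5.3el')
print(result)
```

['ydd', 'el', 'el']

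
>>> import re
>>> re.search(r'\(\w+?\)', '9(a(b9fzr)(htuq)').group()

Unlike `match`, `search` isn't anchored — it looks for the pattern anywhere in the string.
The match spans [3:10] → '(b9fzr)'.

'(b9fzr)'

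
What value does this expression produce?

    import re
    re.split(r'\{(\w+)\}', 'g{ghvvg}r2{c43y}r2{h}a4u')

The group in the pattern means `split` returns the separators' captures alongside the pieces.

['g', 'ghvvg', 'r2', 'c43y', 'r2', 'h', 'a4u']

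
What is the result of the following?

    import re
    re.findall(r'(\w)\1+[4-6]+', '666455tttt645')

['6', 't']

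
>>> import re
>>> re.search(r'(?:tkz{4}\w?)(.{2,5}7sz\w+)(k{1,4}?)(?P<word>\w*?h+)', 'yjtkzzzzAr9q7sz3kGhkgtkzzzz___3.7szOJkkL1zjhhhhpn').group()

The pattern matches the literal 'tk', then exactly 4 of a literal 'z', then optionally a word character (non-capturing group); then 2 to 5 of any character, then the literal '7sz', then one or more of a word character (captured); then 1 to 4 of a literal 'k' (lazy) (captured); then zero or more of a word character (lazy), then one or more of the literal 'h' (captured as 'word').
Unlike `match`, `search` isn't anchored — it looks for the pattern anywhere in the string.
The match spans [2:19] → 'tkzzzzAr9q7sz3kGh'.
Captured: group 1 = 'r9q7sz3', group 2 = 'k', group 3 = 'Gh'.

'tkzzzzAr9q7sz3kGh'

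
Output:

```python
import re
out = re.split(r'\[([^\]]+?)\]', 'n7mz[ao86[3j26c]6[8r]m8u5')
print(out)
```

['n7mz', 'ao86[3j26c', '6', '8r', 'm8u5']

Matches to split on: at [4:16] → '[ao86[3j26c]'; at [17:21] → '[8r]'.
Because the pattern has a capturing group, `split` also inserts each captured text between the pieces.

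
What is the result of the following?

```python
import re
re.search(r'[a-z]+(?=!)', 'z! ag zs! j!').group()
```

The positive lookaround only admits positions where the adjacent text matches; those characters stay outside the span.
The match spans [0:1] → 'z'.

'z'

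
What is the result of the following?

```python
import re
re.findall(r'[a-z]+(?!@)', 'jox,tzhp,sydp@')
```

['jox', 'tzhp', 'syd']

The negative lookaround is zero-width — it rules out positions where the adjacent text would match, without consuming anything.
Matches: at [0:3] → 'jox'; at [4:8] → 'tzhp'; at [9:12] → 'syd'.
`findall` yields the raw match text (3 of them) because the pattern has no groups.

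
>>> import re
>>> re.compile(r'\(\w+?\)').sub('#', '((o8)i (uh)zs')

'(#i #zs'

Matches: at [1:5] → '(o8)'; at [7:11] → '(uh)'.
Every occurrence is swapped for '#'.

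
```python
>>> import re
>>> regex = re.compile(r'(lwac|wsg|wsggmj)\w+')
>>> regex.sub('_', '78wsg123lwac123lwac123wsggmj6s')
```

'78_'

Every occurrence is swapped for '_'.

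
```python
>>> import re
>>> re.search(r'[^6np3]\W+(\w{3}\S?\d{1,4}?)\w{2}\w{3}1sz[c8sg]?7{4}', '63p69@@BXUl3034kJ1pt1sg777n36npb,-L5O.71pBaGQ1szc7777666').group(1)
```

Pattern: any character except [6np3]; then one or more of a non-word character; then exactly 3 of a word character, then optionally a non-whitespace character, then 1 to 4 of a digit (lazy) (captured); then exactly 2 of a word character, then exactly 3 of a word character; then the literal '1sz', then optionally one of [c8sg], then exactly 4 of a literal '7'.
`search` walks the string left to right and returns the first match it finds.
The match spans [31:53] → 'b,-L5O.71pBaGQ1szc7777'.
Captured: group 1 = 'L5O.71'.

'L5O.71'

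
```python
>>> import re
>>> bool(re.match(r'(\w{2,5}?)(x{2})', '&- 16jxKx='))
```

False

The pattern matches 2 to 5 of a word character (lazy) (captured); then exactly 2 of a literal 'x' (captured).
`re.match` only tries the pattern at the start of the string.
Here position 0 doesn't satisfy it, so the call returns None, and `bool(None)` is False.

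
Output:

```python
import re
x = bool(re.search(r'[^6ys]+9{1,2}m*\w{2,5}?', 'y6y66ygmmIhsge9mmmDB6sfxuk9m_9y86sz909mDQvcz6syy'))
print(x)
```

True

Pattern: one or more of any character except [6ys]; then 1 to 2 of the literal '9', then zero or more of a literal 'm', then 2 to 5 of a word character (lazy).
Unlike `match`, `search` isn't anchored — it looks for the pattern anywhere in the string.
The match spans [12:20] → 'ge9mmmDB'.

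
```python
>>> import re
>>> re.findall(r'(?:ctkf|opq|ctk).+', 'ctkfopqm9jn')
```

No capturing groups, so `findall` returns the 1 full match string.

['ctkfopqm9jn']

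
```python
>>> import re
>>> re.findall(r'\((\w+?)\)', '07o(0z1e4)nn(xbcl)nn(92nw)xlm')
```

['0z1e4', 'xbcl', '92nw']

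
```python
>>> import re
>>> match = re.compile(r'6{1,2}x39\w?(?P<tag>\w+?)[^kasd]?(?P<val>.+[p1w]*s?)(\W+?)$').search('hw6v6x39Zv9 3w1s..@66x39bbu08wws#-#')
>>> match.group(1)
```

This matches 1 to 2 of the literal '6', then the literal 'x39', then optionally a word character; then one or more of a word character (lazy) (captured as 'tag'); then optionally any character except [kasd]; then one or more of any character, then zero or more of one of [p1w], then optionally the literal 's' (captured as 'val'); then one or more of a non-word character (lazy) (captured); then anchored at the end.
`search` walks the string left to right and returns the first match it finds.
The match spans [4:35] → '6x39Zv9 3w1s..@66x39bbu08wws#-#'.
Captured: group 1 = 'v', group 2 = ' 3w1s..@66x39bbu08wws#-', group 3 = '#'.

'v'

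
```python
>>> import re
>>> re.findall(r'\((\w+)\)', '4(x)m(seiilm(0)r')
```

['x', '0']

Matches: at [1:4] match '(x)', group 1 = 'x'; at [12:15] match '(0)', group 1 = '0'.
`findall` collects group 1 from each match (2 total).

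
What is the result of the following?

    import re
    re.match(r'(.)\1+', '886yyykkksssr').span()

(0, 2)

After group 1 captures some text, `\1` only succeeds where that same text appears again.
`re.match` only tries the pattern at the start of the string.
The match spans [0:2] → '88'.
Captured: group 1 = '8'.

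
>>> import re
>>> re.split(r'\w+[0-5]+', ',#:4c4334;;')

This matches one or more of a word character; then one or more of a character in [0-5].
Matches to split on: at [3:9] → '4c4334'.
`split` removes every match and returns the 2 fragments in between.

[',#:', ';;']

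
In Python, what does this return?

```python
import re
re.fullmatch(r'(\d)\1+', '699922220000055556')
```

None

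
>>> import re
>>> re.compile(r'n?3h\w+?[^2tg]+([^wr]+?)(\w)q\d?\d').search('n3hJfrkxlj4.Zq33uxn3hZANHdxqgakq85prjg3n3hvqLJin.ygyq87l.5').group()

'n3hJfrkxlj4.Zq33uxn3hZANHdxqgakq85'

The pattern matches optionally a literal 'n'; then the literal '3h', then one or more of a word character (lazy), then one or more of any character except [2tg]; then one or more of any character except [wr] (lazy) (captured); then a word character (captured); then a literal 'q', then optionally a digit, then a digit.
Unlike `match`, `search` isn't anchored — it looks for the pattern anywhere in the string.
The match spans [0:34] → 'n3hJfrkxlj4.Zq33uxn3hZANHdxqgakq85'.
Captured: group 1 = 'ga', group 2 = 'k'.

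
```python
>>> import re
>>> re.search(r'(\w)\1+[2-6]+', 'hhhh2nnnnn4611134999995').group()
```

After group 1 captures some text, `\1` only succeeds where that same text appears again.
`re.search` tries every starting position until one works.
The match spans [0:5] → 'hhhh2'.
Captured: group 1 = 'h'.

'hhhh2'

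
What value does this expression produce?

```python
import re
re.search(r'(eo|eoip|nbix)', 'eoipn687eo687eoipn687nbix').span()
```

(0, 2)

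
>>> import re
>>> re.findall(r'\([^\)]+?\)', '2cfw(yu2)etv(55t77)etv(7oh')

Matches: at [4:9] → '(yu2)'; at [12:19] → '(55t77)'.
No capturing groups, so `findall` returns the 2 full match strings.

['(yu2)', '(55t77)']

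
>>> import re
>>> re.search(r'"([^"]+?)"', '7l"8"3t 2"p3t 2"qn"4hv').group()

'"8"'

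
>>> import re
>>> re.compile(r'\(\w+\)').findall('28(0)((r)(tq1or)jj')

Walking the string: at [2:5] → '(0)'; at [6:9] → '(r)'; at [9:16] → '(tq1or)'.
No capturing groups, so `findall` returns the 3 full match strings.

['(0)', '(r)', '(tq1or)']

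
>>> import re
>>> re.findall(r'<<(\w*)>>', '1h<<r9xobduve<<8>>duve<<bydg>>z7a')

Walking the string: at [13:18] match '<<8>>', group 1 = '8'; at [22:30] match '<<bydg>>', group 1 = 'bydg'.
One capturing group, so `findall` returns just the captured substring from each match — 2 in all.

['8', 'bydg']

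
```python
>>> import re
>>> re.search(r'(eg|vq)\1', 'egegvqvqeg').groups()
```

The backreference `\1` re-matches whatever the first group consumed, character for character.
Unlike `match`, `search` isn't anchored — it looks for the pattern anywhere in the string.
The match spans [0:4] → 'egeg'.
Captured: group 1 = 'eg'.

('eg',)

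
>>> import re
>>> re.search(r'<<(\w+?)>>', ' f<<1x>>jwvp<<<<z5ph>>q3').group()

`re.search` tries every starting position until one works.
The match spans [2:8] → '<<1x>>'.
Captured: group 1 = '1x'.

'<<1x>>'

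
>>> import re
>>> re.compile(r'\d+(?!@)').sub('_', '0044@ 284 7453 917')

'_4@ _ _ _'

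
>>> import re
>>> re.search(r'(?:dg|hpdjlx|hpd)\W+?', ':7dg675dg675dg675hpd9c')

None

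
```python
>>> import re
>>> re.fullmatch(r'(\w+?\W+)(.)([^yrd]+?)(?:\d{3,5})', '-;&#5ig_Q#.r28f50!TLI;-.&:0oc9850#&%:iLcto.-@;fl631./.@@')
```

None

The pattern matches one or more of a word character (lazy), then one or more of a non-word character (captured); then any character (captured); then one or more of any character except [yrd] (lazy) (captured); then 3 to 5 of a digit (non-capturing group).
`fullmatch` succeeds only if the pattern covers the string from start to end.
Here the pattern can't cover the whole string, so the call returns None.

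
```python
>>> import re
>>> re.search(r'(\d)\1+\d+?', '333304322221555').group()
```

'33330'

The backreference `\1` re-matches whatever the first group consumed, character for character.
The match spans [0:5] → '33330'.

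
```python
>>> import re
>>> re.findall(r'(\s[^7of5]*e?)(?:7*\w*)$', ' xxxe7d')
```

[' xxxe']

This matches whitespace, then zero or more of any character except [7of5], then optionally the literal 'e' (captured); then zero or more of the literal '7', then zero or more of a word character (non-capturing group); then anchored at the end.
Scanning left to right: at [0:7] match ' xxxe7d', group 1 = ' xxxe'.
With a single group, `findall` returns only what that group captured — 1 item.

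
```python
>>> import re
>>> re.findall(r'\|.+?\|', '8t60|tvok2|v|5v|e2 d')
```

['|tvok2|', '|5v|']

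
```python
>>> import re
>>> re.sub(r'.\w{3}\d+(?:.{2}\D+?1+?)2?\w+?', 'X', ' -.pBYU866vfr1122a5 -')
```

' -.X22a5 -'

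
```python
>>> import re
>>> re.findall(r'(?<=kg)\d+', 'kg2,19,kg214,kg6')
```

['2', '214', '6']

Because the assertion is zero-width, the text it checks is not consumed and won't appear in the result.
`findall` yields the raw match text (3 of them) because the pattern has no groups.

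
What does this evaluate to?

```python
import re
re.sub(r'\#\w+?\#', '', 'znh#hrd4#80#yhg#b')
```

Matches: at [3:9] → '#hrd4#'; at [11:16] → '#yhg#'.
`sub` substitutes '' at each match site.

'znh80b'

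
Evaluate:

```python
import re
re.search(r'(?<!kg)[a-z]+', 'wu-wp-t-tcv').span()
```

A negative assertion filters positions out without eating any characters.
`re.search` scans for the first position where the pattern succeeds.
The match spans [0:2] → 'wu'.

(0, 2)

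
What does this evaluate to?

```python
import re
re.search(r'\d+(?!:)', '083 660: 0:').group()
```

'083'

The negative lookaround is zero-width — it rules out positions where the adjacent text would match, without consuming anything.
`re.search` scans for the first position where the pattern succeeds.
The match spans [0:3] → '083'.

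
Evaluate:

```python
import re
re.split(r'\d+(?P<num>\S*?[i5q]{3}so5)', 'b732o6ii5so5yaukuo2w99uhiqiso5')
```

['b', 'o6ii5so5', 'yaukuo', 'w99uhiqiso5', '']

The pattern matches one or more of a digit; then zero or more of a non-whitespace character (lazy), then exactly 3 of one of [i5q], then the literal 'so5' (captured as 'num').
Because the quantifier is non-greedy, it stops expanding at the earliest point where the rest of the pattern can succeed.
Matches to split on: at [1:12] → '732o6ii5so5'; at [18:30] → '2w99uhiqiso5'.
Because the pattern has a capturing group, `split` also inserts each captured text between the pieces.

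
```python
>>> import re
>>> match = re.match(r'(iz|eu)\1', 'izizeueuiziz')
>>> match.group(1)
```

A backreference is literal: `\1` must see the identical characters the first group matched.
`re.match` only tries the pattern at the start of the string.
The match spans [0:4] → 'iziz'.
Captured: group 1 = 'iz'.

'iz'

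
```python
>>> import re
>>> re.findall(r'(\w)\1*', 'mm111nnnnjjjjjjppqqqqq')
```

['m', '1', 'n', 'j', 'p', 'q']

`\1` is not a pattern — it's the concrete string captured by group 1, re-applied verbatim.
Because there's exactly one group, `findall` drops the full match and keeps group 1 from each hit.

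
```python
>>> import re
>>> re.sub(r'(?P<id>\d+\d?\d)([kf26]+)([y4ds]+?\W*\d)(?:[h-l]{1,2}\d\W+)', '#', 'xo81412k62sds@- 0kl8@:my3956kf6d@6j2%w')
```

'xo#my#w'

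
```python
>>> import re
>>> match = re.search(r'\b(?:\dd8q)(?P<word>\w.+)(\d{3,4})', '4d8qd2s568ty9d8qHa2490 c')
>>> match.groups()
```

('d2s568ty9d8qHa2', '490')

The pattern matches a word boundary (`\b`, zero-width); then a digit, then the literal 'd8q' (non-capturing group); then a word character, then one or more of any character (captured as 'word'); then 3 to 4 of a digit (captured).
`search` walks the string left to right and returns the first match it finds.
The match spans [0:22] → '4d8qd2s568ty9d8qHa2490'.
Captured: group 1 = 'd2s568ty9d8qHa2', group 2 = '490'.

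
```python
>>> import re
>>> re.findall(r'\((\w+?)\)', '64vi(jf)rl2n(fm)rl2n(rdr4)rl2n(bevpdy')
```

Matches: at [4:8] match '(jf)', group 1 = 'jf'; at [12:16] match '(fm)', group 1 = 'fm'; at [20:26] match '(rdr4)', group 1 = 'rdr4'.
One capturing group, so `findall` returns just the captured substring from each match — 3 in all.

['jf', 'fm', 'rdr4']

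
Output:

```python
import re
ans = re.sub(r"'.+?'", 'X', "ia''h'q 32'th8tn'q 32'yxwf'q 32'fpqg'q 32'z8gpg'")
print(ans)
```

iaXq 32Xq 32Xq 32Xq 32X

Matches: at [2:6] → "''h'"; at [10:17] → "'th8tn'"; at [21:27] → "'yxwf'"; at [31:37] → "'fpqg'"; at [41:48] → "'z8gpg'".
Every occurrence is swapped for 'X'.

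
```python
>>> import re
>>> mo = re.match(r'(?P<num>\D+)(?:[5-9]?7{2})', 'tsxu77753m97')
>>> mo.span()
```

(0, 7)

Pattern: one or more of a non-digit (captured as 'num'); then optionally a character in [5-9], then exactly 2 of the literal '7' (non-capturing group).
`re.match` only tries the pattern at the start of the string.
The match spans [0:7] → 'tsxu777'.
Captured: group 1 = 'tsxu'.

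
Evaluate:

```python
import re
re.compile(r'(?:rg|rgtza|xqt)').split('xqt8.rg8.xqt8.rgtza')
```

['', '8.', '8.', '8.', 'tza']

Branches in `(...|...)` are attempted left-to-right; the first branch that allows the whole pattern to succeed is taken.
Matches to split on: at [0:3] → 'xqt'; at [5:7] → 'rg'; at [9:12] → 'xqt'; at [14:16] → 'rg'.
`split` removes every match and returns the 5 fragments in between.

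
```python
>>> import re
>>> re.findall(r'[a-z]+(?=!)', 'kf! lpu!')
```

The positive lookaround only admits positions where the adjacent text matches; those characters stay outside the span.
Scanning left to right: at [0:2] → 'kf'; at [4:7] → 'lpu'.
`findall` yields the raw match text (2 of them) because the pattern has no groups.

['kf', 'lpu']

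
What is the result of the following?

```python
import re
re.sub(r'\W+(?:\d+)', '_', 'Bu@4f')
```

'Bu_f'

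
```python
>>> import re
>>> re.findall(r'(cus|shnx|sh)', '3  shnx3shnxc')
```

['shnx', 'shnx']

`|` is ordered: at each position the engine commits to the first alternative that works.
Matches: at [3:7] match 'shnx', group 1 = 'shnx'; at [8:12] match 'shnx', group 1 = 'shnx'.
One capturing group, so `findall` returns just the captured substring from each match — 2 in all.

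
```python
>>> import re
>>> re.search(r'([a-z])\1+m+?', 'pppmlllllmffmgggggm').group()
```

The backreference `\1` re-matches whatever the first group consumed, character for character.
`search` walks the string left to right and returns the first match it finds.
The match spans [0:4] → 'pppm'.
Captured: group 1 = 'p'.

'pppm'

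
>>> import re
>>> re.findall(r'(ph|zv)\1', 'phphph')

After group 1 captures some text, `\1` only succeeds where that same text appears again.
Matches: at [0:4] match 'phph', group 1 = 'ph'.
With a single group, `findall` returns only what that group captured — 1 item.

['ph']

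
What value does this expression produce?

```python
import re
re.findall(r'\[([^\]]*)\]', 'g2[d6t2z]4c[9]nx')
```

['d6t2z', '9']

Scanning left to right: at [2:9] match '[d6t2z]', group 1 = 'd6t2z'; at [11:14] match '[9]', group 1 = '9'.
Because there's exactly one group, `findall` drops the full match and keeps group 1 from each hit.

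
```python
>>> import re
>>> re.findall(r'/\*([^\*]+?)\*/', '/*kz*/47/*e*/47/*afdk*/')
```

Matches: at [0:6] match '/*kz*/', group 1 = 'kz'; at [8:13] match '/*e*/', group 1 = 'e'; at [15:23] match '/*afdk*/', group 1 = 'afdk'.
One capturing group, so `findall` returns just the captured substring from each match — 3 in all.

['kz', 'e', 'afdk']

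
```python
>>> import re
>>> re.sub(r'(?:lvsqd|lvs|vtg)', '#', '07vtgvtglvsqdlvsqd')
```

'07####'

Branches in `(...|...)` are attempted left-to-right; the first branch that allows the whole pattern to succeed is taken.
Matches: at [2:5] → 'vtg'; at [5:8] → 'vtg'; at [8:13] → 'lvsqd'; at [13:18] → 'lvsqd'.
Every occurrence is swapped for '#'.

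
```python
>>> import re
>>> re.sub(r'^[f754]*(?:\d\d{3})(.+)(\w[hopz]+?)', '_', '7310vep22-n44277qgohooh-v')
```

'_-v'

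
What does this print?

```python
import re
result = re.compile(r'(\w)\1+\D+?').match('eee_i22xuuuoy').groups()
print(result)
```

The match spans [0:4] → 'eee_'.
Captured: group 1 = 'e'.

('e',)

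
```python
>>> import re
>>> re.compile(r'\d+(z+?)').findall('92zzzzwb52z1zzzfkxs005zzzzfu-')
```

A `+?`/`*?`/`{m,n}?` starts at its minimum and grows only as far as needed for what follows to match.
One capturing group, so `findall` returns just the captured substring from each match — 4 in all.

['z', 'z', 'z', 'z']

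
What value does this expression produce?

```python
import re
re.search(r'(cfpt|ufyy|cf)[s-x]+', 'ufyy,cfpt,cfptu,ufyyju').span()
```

`re.search` tries every starting position until one works.
The match spans [10:15] → 'cfptu'.
Captured: group 1 = 'cfpt'.

(10, 15)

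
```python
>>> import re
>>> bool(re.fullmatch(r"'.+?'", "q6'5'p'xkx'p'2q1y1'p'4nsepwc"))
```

False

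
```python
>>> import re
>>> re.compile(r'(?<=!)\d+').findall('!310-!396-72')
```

['310', '396']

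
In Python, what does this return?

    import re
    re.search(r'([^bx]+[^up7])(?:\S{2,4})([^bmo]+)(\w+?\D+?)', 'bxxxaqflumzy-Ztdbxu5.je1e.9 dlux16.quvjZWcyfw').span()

(4, 45)

This matches one or more of any character except [bx], then any character except [up7] (captured); then 2 to 4 of a non-whitespace character (non-capturing group); then one or more of any character except [bmo] (captured); then one or more of a word character (lazy), then one or more of a non-digit (lazy) (captured).
`re.search` tries every starting position until one works.
The match spans [4:45] → 'aqflumzy-Ztdbxu5.je1e.9 dlux16.quvjZWcyfw'.
Captured: group 1 = 'aqflumzy-Ztdb', group 2 = 'je1e.9 dlux16.quvjZWcy', group 3 = 'fw'.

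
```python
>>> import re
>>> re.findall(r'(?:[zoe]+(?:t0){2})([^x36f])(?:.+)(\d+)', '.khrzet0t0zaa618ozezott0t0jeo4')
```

[('z', '4')]

2 groups means the one result is a tuple of 2 captured strings — 1 here.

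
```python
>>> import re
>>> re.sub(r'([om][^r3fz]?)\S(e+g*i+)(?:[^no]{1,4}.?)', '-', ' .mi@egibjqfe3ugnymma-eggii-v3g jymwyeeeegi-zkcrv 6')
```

This matches one of [om], then optionally any character except [r3fz] (captured); then a non-whitespace character; then one or more of the literal 'e', then zero or more of a literal 'g', then one or more of a literal 'i' (captured); then 1 to 4 of any character except [no], then optionally any character (non-capturing group).
`sub` substitutes '-' at each match site.

' .-3ugnym-jy-v 6'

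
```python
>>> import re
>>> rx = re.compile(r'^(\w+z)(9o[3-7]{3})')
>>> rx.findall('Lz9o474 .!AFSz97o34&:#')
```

[('Lz', '9o474')]

The pattern matches anchored at the start of the string; then one or more of a word character, then the literal 'z' (captured); then the literal '9o', then exactly 3 of a character in [3-7] (captured).
Scanning left to right: at [0:7] match 'Lz9o474', groups = ('Lz', '9o474').
With 2 capturing groups, `findall` returns a 2-tuple per match.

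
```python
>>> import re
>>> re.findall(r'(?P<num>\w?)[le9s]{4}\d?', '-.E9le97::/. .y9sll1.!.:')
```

Pattern: optionally a word character (captured as 'num'); then exactly 4 of one of [le9s], then optionally a digit.
Matches: at [2:8] match 'E9le97', group 1 = 'E'; at [14:20] match 'y9sll1', group 1 = 'y'.
`findall` collects group 1 from each match (2 total).

['E', 'y']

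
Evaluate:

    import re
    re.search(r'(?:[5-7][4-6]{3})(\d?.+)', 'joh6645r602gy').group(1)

The match spans [3:13] → '6645r602gy'.
Captured: group 1 = 'r602gy'.

'r602gy'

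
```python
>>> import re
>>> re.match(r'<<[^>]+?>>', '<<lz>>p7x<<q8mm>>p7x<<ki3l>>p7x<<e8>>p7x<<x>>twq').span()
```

(0, 6)

`re.match` won't scan ahead — the pattern has to work from the very first character.
The match spans [0:6] → '<<lz>>'.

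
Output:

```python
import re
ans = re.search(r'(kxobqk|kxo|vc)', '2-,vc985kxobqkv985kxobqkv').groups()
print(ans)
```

('vc',)

The match spans [3:5] → 'vc'.
Captured: group 1 = 'vc'.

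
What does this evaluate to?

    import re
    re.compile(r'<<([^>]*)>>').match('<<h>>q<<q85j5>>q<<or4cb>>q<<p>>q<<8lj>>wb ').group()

'<<h>>'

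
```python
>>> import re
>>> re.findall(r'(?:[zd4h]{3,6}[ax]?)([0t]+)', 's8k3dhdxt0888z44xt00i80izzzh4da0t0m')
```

['t0', 't00', '0t0']

The pattern matches 3 to 6 of one of [zd4h], then optionally one of [ax] (non-capturing group); then one or more of one of [0t] (captured).
Scanning left to right: at [4:10] match 'dhdxt0', group 1 = 't0'; at [13:20] match 'z44xt00', group 1 = 't00'; at [24:34] match 'zzzh4da0t0', group 1 = '0t0'.
One capturing group, so `findall` returns just the captured substring from each match — 3 in all.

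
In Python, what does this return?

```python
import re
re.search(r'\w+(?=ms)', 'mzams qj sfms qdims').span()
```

Lookahead/lookbehind check context without consuming it, so the matched span excludes the asserted characters.
`re.search` scans for the first position where the pattern succeeds.
The match spans [0:3] → 'mza'.

(0, 3)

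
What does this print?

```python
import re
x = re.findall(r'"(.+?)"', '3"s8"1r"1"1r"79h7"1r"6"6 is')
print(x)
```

Because the quantifier is non-greedy, it stops expanding at the earliest point where the rest of the pattern can succeed.
Matches: at [1:5] match '"s8"', group 1 = 's8'; at [7:10] match '"1"', group 1 = '1'; at [12:18] match '"79h7"', group 1 = '79h7'; at [20:23] match '"6"', group 1 = '6'.
`findall` collects group 1 from each match (4 total).

['s8', '1', '79h7', '6']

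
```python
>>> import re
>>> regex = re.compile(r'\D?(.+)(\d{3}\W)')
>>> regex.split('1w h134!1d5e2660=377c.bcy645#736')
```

This matches optionally a non-digit; then one or more of any character (captured); then exactly 3 of a digit, then a non-word character (captured).
With a capturing group present, the delimiter's captured portion is kept in the result list.

['', '1w h134!1d5e2660=377c.bcy', '645#', '736']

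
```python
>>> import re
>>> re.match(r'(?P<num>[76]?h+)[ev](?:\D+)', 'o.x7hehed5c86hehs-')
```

`re.match` won't scan ahead — the pattern has to work from the very first character.
Here position 0 doesn't satisfy it, so the call returns None.

None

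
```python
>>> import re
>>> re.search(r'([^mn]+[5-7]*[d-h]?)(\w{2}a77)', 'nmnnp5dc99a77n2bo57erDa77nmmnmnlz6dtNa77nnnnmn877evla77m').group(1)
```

'p5dc'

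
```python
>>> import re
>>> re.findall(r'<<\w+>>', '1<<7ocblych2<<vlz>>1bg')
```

No capturing groups, so `findall` returns the 1 full match string.

['<<vlz>>']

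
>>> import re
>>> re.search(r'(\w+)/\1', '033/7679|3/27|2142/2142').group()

A backreference is literal: `\1` must see the identical characters the first group matched.
`re.search` tries every starting position until one works.
The match spans [14:23] → '2142/2142'.
Captured: group 1 = '2142'.

'2142/2142'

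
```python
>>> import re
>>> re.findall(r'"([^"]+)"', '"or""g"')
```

Because there's exactly one group, `findall` drops the full match and keeps group 1 from each hit.

['or', 'g']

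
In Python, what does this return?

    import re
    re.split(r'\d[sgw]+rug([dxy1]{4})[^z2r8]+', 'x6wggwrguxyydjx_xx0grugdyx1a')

['x6wggwrguxyydjx_xx', 'dyx1', '']

`re.split` interleaves the captured-group text with the surrounding fragments.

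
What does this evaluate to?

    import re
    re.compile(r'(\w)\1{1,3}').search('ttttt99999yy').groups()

('t',)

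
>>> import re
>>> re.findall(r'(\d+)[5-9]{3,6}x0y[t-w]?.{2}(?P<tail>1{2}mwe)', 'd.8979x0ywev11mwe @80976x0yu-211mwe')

This matches one or more of a digit (captured); then 3 to 6 of a character in [5-9], then the literal 'x0y', then optionally a character in [t-w]; then exactly 2 of any character; then exactly 2 of a literal '1', then the literal 'mwe' (captured as 'tail').
Multiple groups make `findall` return tuples — one 2-tuple for each match.

[('8', '11mwe'), ('80', '11mwe')]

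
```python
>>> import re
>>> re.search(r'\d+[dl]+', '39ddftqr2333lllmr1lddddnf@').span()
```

This matches one or more of a digit; then one or more of one of [dl].
`re.search` tries every starting position until one works.
The match spans [0:4] → '39dd'.

(0, 4)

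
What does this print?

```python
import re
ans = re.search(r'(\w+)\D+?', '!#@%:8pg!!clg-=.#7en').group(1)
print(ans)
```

Pattern: one or more of a word character (captured); then one or more of a non-digit (lazy).
`re.search` scans for the first position where the pattern succeeds.
The match spans [5:9] → '8pg!'.
Captured: group 1 = '8pg'.

8pg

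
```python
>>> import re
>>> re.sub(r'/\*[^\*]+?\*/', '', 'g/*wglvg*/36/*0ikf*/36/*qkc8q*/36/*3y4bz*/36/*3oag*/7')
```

Every occurrence is swapped for ''.

'g363636367'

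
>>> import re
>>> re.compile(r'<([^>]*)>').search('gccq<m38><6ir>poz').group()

'<m38>'

Unlike `match`, `search` isn't anchored — it looks for the pattern anywhere in the string.
The match spans [4:9] → '<m38>'.
Captured: group 1 = 'm38'.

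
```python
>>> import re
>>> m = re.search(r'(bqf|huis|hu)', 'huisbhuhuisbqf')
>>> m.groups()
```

The match spans [0:4] → 'huis'.
Captured: group 1 = 'huis'.

('huis',)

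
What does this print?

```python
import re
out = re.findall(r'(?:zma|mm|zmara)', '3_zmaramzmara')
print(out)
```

Alternation tries branches left to right and keeps the first one that lets the overall match succeed at that position.
`findall` yields the raw match text (2 of them) because the pattern has no groups.

['zma', 'zma']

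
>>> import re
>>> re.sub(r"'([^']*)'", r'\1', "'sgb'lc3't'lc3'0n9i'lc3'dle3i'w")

The replacement refers to a captured group, so each match is rewritten using its own captured text.

'sgblc3tlc30n9ilc3dle3iw'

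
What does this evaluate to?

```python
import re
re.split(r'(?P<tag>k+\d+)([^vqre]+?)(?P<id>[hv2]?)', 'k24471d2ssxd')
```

Lazy quantifiers expand one character at a time until the remainder of the pattern can match.
With a capturing group present, the delimiter's captured portion is kept in the result list.

['', 'k24471', 'd', '2', 'ssxd']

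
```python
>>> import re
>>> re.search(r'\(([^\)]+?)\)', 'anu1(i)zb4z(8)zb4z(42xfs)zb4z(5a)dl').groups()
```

The match spans [4:7] → '(i)'.
Captured: group 1 = 'i'.

('i',)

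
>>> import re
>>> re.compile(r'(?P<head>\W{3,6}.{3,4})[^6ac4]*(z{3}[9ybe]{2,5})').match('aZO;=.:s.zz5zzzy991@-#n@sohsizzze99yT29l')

This matches 3 to 6 of a non-word character, then 3 to 4 of any character (captured as 'head'); then zero or more of any character except [6ac4]; then exactly 3 of a literal 'z', then 2 to 5 of one of [9ybe] (captured).
`re.match` only tries the pattern at the start of the string.
Here position 0 doesn't satisfy it, so the call returns None.

None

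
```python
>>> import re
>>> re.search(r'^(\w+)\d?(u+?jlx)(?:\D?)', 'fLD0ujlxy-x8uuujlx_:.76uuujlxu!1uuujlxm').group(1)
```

Pattern: anchored at the start of the string; then one or more of a word character (captured); then optionally a digit; then one or more of the literal 'u' (lazy), then the literal 'jlx' (captured); then optionally a non-digit (non-capturing group).
Unlike `match`, `search` isn't anchored — it looks for the pattern anywhere in the string.
The match spans [0:9] → 'fLD0ujlxy'.
Captured: group 1 = 'fLD0', group 2 = 'ujlx'.

'fLD0'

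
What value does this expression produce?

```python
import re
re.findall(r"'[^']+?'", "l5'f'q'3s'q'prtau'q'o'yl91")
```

["'f'", "'3s'", "'prtau'", "'o'"]

Since nothing is captured, `findall` lists the 4 matched substrings directly.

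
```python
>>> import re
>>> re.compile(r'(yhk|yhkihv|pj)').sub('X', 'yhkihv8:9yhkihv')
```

Branches in `(...|...)` are attempted left-to-right; the first branch that allows the whole pattern to succeed is taken.
Each match is replaced by 'X'.

'Xihv8:9Xihv'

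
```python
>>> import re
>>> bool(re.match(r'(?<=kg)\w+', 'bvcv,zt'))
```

False

With `match`, the pattern is implicitly anchored at the beginning.
Here position 0 doesn't satisfy it, so the call returns None, and `bool(None)` is False.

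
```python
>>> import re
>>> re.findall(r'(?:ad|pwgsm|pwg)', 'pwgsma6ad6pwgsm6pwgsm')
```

Branches in `(...|...)` are attempted left-to-right; the first branch that allows the whole pattern to succeed is taken.
Scanning left to right: at [0:5] → 'pwgsm'; at [7:9] → 'ad'; at [10:15] → 'pwgsm'; at [16:21] → 'pwgsm'.
Since nothing is captured, `findall` lists the 4 matched substrings directly.

['pwgsm', 'ad', 'pwgsm', 'pwgsm']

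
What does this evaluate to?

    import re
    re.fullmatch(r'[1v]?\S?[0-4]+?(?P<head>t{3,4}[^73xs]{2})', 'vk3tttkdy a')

The pattern matches optionally one of [1v], then optionally a non-whitespace character; then one or more of a character in [0-4] (lazy); then 3 to 4 of the literal 't', then exactly 2 of any character except [73xs] (captured as 'head').
`re.fullmatch` is like wrapping the pattern in `^…$` (in single-line mode).
Here the string isn't matched end-to-end, so the call returns None.

None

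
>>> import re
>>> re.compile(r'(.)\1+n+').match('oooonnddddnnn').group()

`re.match` won't scan ahead — the pattern has to work from the very first character.
The match spans [0:6] → 'oooonn'.

'oooonn'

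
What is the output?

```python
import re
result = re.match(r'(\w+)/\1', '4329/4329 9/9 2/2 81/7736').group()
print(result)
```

4329/4329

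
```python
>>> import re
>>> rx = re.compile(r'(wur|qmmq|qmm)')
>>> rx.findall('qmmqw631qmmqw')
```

['qmmq', 'qmmq']

The regex engine tests alternatives in the order written; an earlier branch that matches wins even if a later one would match more.
Matches: at [0:4] match 'qmmq', group 1 = 'qmmq'; at [8:12] match 'qmmq', group 1 = 'qmmq'.
`findall` collects group 1 from each match (2 total).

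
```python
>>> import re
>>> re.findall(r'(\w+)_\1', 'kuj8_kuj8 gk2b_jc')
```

The backreference `\1` re-matches whatever the first group consumed, character for character.
Walking the string: at [0:9] match 'kuj8_kuj8', group 1 = 'kuj8'.
One capturing group, so `findall` returns just the captured substring from the one match — 1 in all.

['kuj8']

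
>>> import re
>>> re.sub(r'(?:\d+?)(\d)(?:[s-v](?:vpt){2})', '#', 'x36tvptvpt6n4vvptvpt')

'x#6n4vvptvpt'

Pattern: one or more of a digit (lazy) (non-capturing group); then a digit (captured); then a character in [s-v], then the literal 'vpt' repeated 2 times (non-capturing group).
`sub` substitutes '#' at each match site.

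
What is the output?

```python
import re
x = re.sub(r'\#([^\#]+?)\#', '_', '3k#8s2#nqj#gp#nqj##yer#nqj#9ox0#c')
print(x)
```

3k_nqj_nqj#_nqj_c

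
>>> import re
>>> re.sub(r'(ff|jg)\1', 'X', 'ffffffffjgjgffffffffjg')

'XXXXXjg'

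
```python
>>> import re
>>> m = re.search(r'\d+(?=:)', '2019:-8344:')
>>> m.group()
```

Because the assertion is zero-width, the text it checks is not consumed and won't appear in the result.
The match spans [0:4] → '2019'.

'2019'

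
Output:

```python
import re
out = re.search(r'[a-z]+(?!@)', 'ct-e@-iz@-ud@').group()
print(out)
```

Because the assertion is negative and zero-width, positions next to the forbidden text are skipped.
The match spans [0:2] → 'ct'.

ct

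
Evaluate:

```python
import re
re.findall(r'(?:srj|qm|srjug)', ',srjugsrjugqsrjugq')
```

['srj', 'srj', 'srj']

`|` is ordered: at each position the engine commits to the first alternative that works.
With no groups in the pattern, `findall` gives back each whole match — 3 here.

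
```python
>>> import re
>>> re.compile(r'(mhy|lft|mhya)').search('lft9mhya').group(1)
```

The match spans [0:3] → 'lft'.
Captured: group 1 = 'lft'.

'lft'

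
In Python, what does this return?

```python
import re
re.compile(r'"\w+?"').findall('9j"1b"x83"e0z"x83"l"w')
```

['"1b"', '"e0z"', '"l"']

Matches: at [2:6] → '"1b"'; at [9:14] → '"e0z"'; at [17:20] → '"l"'.
With no groups in the pattern, `findall` gives back each whole match — 3 here.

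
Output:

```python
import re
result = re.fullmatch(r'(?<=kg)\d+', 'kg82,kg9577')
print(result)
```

Because the assertion is zero-width, the text it checks is not consumed and won't appear in the result.
For `fullmatch`, every character of the input must be accounted for by the pattern.
Here there's no way to consume every character, so the call returns None.

None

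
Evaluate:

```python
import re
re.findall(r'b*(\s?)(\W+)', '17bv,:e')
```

[('', ',:')]

This matches zero or more of a literal 'b'; then optionally whitespace (captured); then one or more of a non-word character (captured).
Walking the string: at [4:6] match ',:', groups = ('', ',:').
Multiple groups make `findall` return tuples — one 2-tuple for the one match.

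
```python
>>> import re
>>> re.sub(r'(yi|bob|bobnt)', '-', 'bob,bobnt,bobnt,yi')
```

Alternation isn't longest-match — the leftmost alternative that fits at this position is chosen.
Matches: at [0:3] → 'bob'; at [4:7] → 'bob'; at [10:13] → 'bob'; at [16:18] → 'yi'.
Each match is replaced by '-'.

'-,-nt,-nt,-'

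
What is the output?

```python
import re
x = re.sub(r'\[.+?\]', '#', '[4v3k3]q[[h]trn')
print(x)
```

Matches: at [0:7] → '[4v3k3]'; at [8:12] → '[[h]'.
Every occurrence is swapped for '#'.

#q#trn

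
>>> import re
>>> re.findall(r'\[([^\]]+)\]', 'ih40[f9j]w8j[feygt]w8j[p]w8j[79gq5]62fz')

Walking the string: at [4:9] match '[f9j]', group 1 = 'f9j'; at [12:19] match '[feygt]', group 1 = 'feygt'; at [22:25] match '[p]', group 1 = 'p'; at [28:35] match '[79gq5]', group 1 = '79gq5'.
One capturing group, so `findall` returns just the captured substring from each match — 4 in all.

['f9j', 'feygt', 'p', '79gq5']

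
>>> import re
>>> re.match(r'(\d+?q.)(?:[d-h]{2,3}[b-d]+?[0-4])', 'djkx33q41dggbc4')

None

`match` is anchored at position 0; if the pattern doesn't fit there, it returns None.
Here position 0 doesn't satisfy it, so the call returns None.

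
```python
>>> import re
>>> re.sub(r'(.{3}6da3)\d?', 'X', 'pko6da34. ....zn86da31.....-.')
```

Each match is replaced by 'X'.

'X. ....X.....-.'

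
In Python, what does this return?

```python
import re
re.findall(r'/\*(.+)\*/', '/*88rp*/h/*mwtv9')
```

['88rp']

Scanning left to right: at [0:8] match '/*88rp*/', group 1 = '88rp'.
With a single group, `findall` returns only what that group captured — 1 item.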